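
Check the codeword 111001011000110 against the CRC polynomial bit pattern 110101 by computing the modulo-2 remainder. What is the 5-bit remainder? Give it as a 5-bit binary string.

00000

Modulo-2 division of 111001011000110 by 110101:
  pos 0: 111001 XOR 110101 = 001100
  pos 2: 110001 XOR 110101 = 000100
  pos 5: 100100 XOR 110101 = 010001
  pos 6: 100010 XOR 110101 = 010111
  pos 7: 101111 XOR 110101 = 011010
  pos 8: 110101 XOR 110101 = 000000
Remainder = 00000 (zero — the frame passes the CRC check).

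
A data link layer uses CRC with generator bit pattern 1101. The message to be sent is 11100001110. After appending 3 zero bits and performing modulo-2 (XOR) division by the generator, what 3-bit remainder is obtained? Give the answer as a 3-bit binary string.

000

Append 3 zeros: 11100001110000. Divide by 1101 (XOR where the leading bit is 1):
  pos 0: 1110 XOR 1101 = 0011
  pos 2: 1100 XOR 1101 = 0001
  pos 5: 1011 XOR 1101 = 0110
  pos 6: 1101 XOR 1101 = 0000
Remainder (last 3 bits) = 000. This is the CRC / FCS.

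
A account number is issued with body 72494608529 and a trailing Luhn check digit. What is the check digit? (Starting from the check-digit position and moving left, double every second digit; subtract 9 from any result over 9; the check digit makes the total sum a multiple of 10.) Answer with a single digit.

2

Partial digits right→left: 9 2 5 8 0 6 4 9 4 2 7
Double every second digit counting from the check-digit position (so the 1st, 3rd, 5th, ... of the partial from the right).
  doubled (with −9 where >9): 9 1 0 8 8 5 → sum 31
  kept as-is: 2 8 6 9 2 → sum 27
Total = 31 + 27 = 58.
Check digit = (10 − (58 mod 10)) mod 10 = 2.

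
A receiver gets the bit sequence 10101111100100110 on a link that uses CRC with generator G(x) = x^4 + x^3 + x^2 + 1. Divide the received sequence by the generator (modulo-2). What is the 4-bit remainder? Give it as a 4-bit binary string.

0000

Modulo-2 division of 10101111100100110 by 11101:
  pos 0: 10101 XOR 11101 = 01000
  pos 1: 10001 XOR 11101 = 01100
  pos 2: 11001 XOR 11101 = 00100
  pos 4: 10011 XOR 11101 = 01110
  pos 5: 11100 XOR 11101 = 00001
  pos 9: 10100 XOR 11101 = 01001
  pos 10: 10011 XOR 11101 = 01110
  pos 11: 11101 XOR 11101 = 00000
Remainder = 0000 (zero — the frame passes the CRC check).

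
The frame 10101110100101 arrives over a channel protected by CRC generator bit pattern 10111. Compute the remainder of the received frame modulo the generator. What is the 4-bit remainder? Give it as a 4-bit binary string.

Modulo-2 division of 10101110100101 by 10111:
  pos 0: 10101 XOR 10111 = 00010
  pos 3: 10110 XOR 10111 = 00001
  pos 7: 11001 XOR 10111 = 01110
  pos 8: 11100 XOR 10111 = 01011
  pos 9: 10111 XOR 10111 = 00000
Remainder = 0000 (zero — the frame passes the CRC check).

0000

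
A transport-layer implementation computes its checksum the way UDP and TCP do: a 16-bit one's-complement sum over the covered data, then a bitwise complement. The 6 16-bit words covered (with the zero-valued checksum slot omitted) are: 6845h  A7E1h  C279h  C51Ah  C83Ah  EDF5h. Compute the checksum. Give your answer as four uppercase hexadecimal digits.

B213

One's-complement addition (fold any carry out of bit 15 back into bit 0):
  0x6845 + 0xA7E1 = 0x11026 → wrap carry → 0x1027
  0x1027 + 0xC279 = 0x0D2A0
  0xD2A0 + 0xC51A = 0x197BA → wrap carry → 0x97BB
  0x97BB + 0xC83A = 0x15FF5 → wrap carry → 0x5FF6
  0x5FF6 + 0xEDF5 = 0x14DEB → wrap carry → 0x4DEC
One's-complement sum = 0x4DEC.
Checksum = ~0x4DEC & 0xFFFF = 0xB213.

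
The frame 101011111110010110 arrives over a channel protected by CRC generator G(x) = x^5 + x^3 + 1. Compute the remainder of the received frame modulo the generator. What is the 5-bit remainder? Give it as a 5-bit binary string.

10101

Modulo-2 division of 101011111110010110 by 101001:
  pos 0: 101011 XOR 101001 = 000010
  pos 4: 101111 XOR 101001 = 000110
  pos 7: 110100 XOR 101001 = 011101
  pos 8: 111011 XOR 101001 = 010010
  pos 9: 100100 XOR 101001 = 001101
  pos 11: 110111 XOR 101001 = 011110
  pos 12: 111100 XOR 101001 = 010101
Remainder = 10101 (nonzero — an error is detected).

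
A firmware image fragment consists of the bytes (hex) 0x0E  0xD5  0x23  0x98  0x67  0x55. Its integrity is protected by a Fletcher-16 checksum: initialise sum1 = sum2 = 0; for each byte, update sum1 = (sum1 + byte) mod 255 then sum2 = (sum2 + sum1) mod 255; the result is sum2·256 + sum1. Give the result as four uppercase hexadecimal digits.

Running sums (mod 255):
  after byte 0 (0x0E): sum1=14, sum2=14
  after byte 1 (0xD5): sum1=227, sum2=241
  after byte 2 (0x23): sum1=7, sum2=248
  after byte 3 (0x98): sum1=159, sum2=152
  after byte 4 (0x67): sum1=7, sum2=159
  after byte 5 (0x55): sum1=92, sum2=251
Checksum = sum2·256 + sum1 = 251·256 + 92 = 64348 = 0xFB5C.

FB5C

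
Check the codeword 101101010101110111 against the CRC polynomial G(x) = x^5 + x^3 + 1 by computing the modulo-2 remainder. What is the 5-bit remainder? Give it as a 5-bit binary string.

Modulo-2 division of 101101010101110111 by 101001:
  pos 0: 101101 XOR 101001 = 000100
  pos 3: 100010 XOR 101001 = 001011
  pos 5: 101110 XOR 101001 = 000111
  pos 8: 111111 XOR 101001 = 010110
  pos 9: 101100 XOR 101001 = 000101
  pos 12: 101111 XOR 101001 = 000110
Remainder = 00110 (nonzero — an error is detected).

00110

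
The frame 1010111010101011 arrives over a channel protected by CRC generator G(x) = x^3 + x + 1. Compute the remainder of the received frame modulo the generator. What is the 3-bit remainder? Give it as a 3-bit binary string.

Modulo-2 division of 1010111010101011 by 1011:
  pos 0: 1010 XOR 1011 = 0001
  pos 3: 1111 XOR 1011 = 0100
  pos 4: 1000 XOR 1011 = 0011
  pos 6: 1110 XOR 1011 = 0101
  pos 7: 1011 XOR 1011 = 0000
  pos 12: 1011 XOR 1011 = 0000
Remainder = 000 (zero — the frame passes the CRC check).

000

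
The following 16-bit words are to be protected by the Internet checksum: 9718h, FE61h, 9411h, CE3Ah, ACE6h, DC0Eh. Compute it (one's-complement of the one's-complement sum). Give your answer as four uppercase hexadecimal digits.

One's-complement addition (fold any carry out of bit 15 back into bit 0):
  0x9718 + 0xFE61 = 0x19579 → wrap carry → 0x957A
  0x957A + 0x9411 = 0x1298B → wrap carry → 0x298C
  0x298C + 0xCE3A = 0x0F7C6
  0xF7C6 + 0xACE6 = 0x1A4AC → wrap carry → 0xA4AD
  0xA4AD + 0xDC0E = 0x180BB → wrap carry → 0x80BC
One's-complement sum = 0x80BC.
Checksum = ~0x80BC & 0xFFFF = 0x7F43.

7F43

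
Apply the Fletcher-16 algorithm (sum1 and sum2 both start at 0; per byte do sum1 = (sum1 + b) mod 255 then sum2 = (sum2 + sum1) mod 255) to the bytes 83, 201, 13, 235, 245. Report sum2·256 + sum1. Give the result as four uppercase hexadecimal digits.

Running sums (mod 255):
  after byte 0 (83): sum1=83, sum2=83
  after byte 1 (201): sum1=29, sum2=112
  after byte 2 (13): sum1=42, sum2=154
  after byte 3 (235): sum1=22, sum2=176
  after byte 4 (245): sum1=12, sum2=188
Checksum = sum2·256 + sum1 = 188·256 + 12 = 48140 = 0xBC0C.

BC0C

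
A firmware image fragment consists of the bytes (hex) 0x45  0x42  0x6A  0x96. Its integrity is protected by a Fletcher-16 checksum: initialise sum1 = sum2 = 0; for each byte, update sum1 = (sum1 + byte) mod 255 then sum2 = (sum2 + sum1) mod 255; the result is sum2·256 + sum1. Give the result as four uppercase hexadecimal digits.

4788

Running sums (mod 255):
  after byte 0 (0x45): sum1=69, sum2=69
  after byte 1 (0x42): sum1=135, sum2=204
  after byte 2 (0x6A): sum1=241, sum2=190
  after byte 3 (0x96): sum1=136, sum2=71
Checksum = sum2·256 + sum1 = 71·256 + 136 = 18312 = 0x4788.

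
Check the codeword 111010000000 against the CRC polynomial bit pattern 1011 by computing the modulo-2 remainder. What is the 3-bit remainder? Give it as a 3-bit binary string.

000

Modulo-2 division of 111010000000 by 1011:
  pos 0: 1110 XOR 1011 = 0101
  pos 1: 1011 XOR 1011 = 0000
Remainder = 000 (zero — the frame passes the CRC check).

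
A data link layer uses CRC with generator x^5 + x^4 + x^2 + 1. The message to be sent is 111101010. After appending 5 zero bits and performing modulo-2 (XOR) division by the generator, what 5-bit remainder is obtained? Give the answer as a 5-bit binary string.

Append 5 zeros: 11110101000000. Divide by 110101 (XOR where the leading bit is 1):
  pos 0: 111101 XOR 110101 = 001000
  pos 2: 100001 XOR 110101 = 010100
  pos 3: 101000 XOR 110101 = 011101
  pos 4: 111010 XOR 110101 = 001111
  pos 6: 111100 XOR 110101 = 001001
  pos 8: 100100 XOR 110101 = 010001
Remainder (last 5 bits) = 10001. This is the CRC / FCS.

10001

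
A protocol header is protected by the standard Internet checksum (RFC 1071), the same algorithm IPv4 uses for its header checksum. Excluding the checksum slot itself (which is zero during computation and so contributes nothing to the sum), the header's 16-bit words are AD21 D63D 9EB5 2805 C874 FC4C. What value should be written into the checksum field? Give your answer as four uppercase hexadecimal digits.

One's-complement addition (fold any carry out of bit 15 back into bit 0):
  0xAD21 + 0xD63D = 0x1835E → wrap carry → 0x835F
  0x835F + 0x9EB5 = 0x12214 → wrap carry → 0x2215
  0x2215 + 0x2805 = 0x04A1A
  0x4A1A + 0xC874 = 0x1128E → wrap carry → 0x128F
  0x128F + 0xFC4C = 0x10EDB → wrap carry → 0x0EDC
One's-complement sum = 0x0EDC.
Checksum = ~0x0EDC & 0xFFFF = 0xF123.

F123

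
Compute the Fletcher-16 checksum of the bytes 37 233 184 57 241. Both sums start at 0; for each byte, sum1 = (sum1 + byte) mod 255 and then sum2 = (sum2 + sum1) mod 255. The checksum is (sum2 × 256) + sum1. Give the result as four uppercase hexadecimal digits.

EFF2

Running sums (mod 255):
  after byte 0 (37): sum1=37, sum2=37
  after byte 1 (233): sum1=15, sum2=52
  after byte 2 (184): sum1=199, sum2=251
  after byte 3 (57): sum1=1, sum2=252
  after byte 4 (241): sum1=242, sum2=239
Checksum = sum2·256 + sum1 = 239·256 + 242 = 61426 = 0xEFF2.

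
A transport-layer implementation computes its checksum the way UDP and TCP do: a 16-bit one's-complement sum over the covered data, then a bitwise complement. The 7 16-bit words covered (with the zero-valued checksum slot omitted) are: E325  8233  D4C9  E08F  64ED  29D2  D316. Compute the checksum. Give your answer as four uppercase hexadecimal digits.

One's-complement addition (fold any carry out of bit 15 back into bit 0):
  0xE325 + 0x8233 = 0x16558 → wrap carry → 0x6559
  0x6559 + 0xD4C9 = 0x13A22 → wrap carry → 0x3A23
  0x3A23 + 0xE08F = 0x11AB2 → wrap carry → 0x1AB3
  0x1AB3 + 0x64ED = 0x07FA0
  0x7FA0 + 0x29D2 = 0x0A972
  0xA972 + 0xD316 = 0x17C88 → wrap carry → 0x7C89
One's-complement sum = 0x7C89.
Checksum = ~0x7C89 & 0xFFFF = 0x8376.

8376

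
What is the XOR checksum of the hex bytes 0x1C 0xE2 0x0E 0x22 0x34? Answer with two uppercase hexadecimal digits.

E6

XOR the bytes together:
  start with 0x1C
  0x1C ⊕ 0xE2 = 0xFE
  0xFE ⊕ 0x0E = 0xF0
  0xF0 ⊕ 0x22 = 0xD2
  0xD2 ⊕ 0x34 = 0xE6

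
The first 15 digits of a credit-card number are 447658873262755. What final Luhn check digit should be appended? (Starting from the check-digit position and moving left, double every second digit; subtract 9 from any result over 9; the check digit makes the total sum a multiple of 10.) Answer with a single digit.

0

Partial digits right→left: 5 5 7 2 6 2 3 7 8 8 5 6 7 4 4
Double every second digit counting from the check-digit position (so the 1st, 3rd, 5th, ... of the partial from the right).
  doubled (with −9 where >9): 1 5 3 6 7 1 5 8 → sum 36
  kept as-is: 5 2 2 7 8 6 4 → sum 34
Total = 36 + 34 = 70.
Check digit = (10 − (70 mod 10)) mod 10 = 0.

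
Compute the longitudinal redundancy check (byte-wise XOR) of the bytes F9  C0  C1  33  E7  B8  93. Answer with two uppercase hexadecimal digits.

XOR the bytes together:
  start with 0xF9
  0xF9 ⊕ 0xC0 = 0x39
  0x39 ⊕ 0xC1 = 0xF8
  0xF8 ⊕ 0x33 = 0xCB
  0xCB ⊕ 0xE7 = 0x2C
  0x2C ⊕ 0xB8 = 0x94
  0x94 ⊕ 0x93 = 0x07

07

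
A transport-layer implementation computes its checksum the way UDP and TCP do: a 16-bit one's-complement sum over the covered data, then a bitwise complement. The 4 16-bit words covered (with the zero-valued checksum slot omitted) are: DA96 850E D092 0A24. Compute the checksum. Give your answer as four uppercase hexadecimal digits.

C5A3

One's-complement addition (fold any carry out of bit 15 back into bit 0):
  0xDA96 + 0x850E = 0x15FA4 → wrap carry → 0x5FA5
  0x5FA5 + 0xD092 = 0x13037 → wrap carry → 0x3038
  0x3038 + 0x0A24 = 0x03A5C
One's-complement sum = 0x3A5C.
Checksum = ~0x3A5C & 0xFFFF = 0xC5A3.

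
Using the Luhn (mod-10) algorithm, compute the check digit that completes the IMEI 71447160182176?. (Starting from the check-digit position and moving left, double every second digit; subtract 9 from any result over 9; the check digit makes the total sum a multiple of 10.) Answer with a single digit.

2

Partial digits right→left: 6 7 1 2 8 1 0 6 1 7 4 4 1 7
Double every second digit counting from the check-digit position (so the 1st, 3rd, 5th, ... of the partial from the right).
  doubled (with −9 where >9): 3 2 7 0 2 8 2 → sum 24
  kept as-is: 7 2 1 6 7 4 7 → sum 34
Total = 24 + 34 = 58.
Check digit = (10 − (58 mod 10)) mod 10 = 2.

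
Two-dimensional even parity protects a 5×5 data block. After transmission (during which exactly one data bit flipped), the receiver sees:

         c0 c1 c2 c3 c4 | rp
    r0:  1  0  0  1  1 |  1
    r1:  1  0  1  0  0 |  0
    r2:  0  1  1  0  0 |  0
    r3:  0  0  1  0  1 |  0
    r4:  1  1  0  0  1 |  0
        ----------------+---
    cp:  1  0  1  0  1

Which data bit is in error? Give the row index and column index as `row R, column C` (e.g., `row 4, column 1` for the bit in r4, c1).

Recompute each row's even parity and compare to rp:
  r0: data parity 1, sent rp 1 → ok
  r1: data parity 0, sent rp 0 → ok
  r2: data parity 0, sent rp 0 → ok
  r3: data parity 0, sent rp 0 → ok
  r4: data parity 1, sent rp 0 → mismatch
Recompute each column's even parity and compare to cp:
  c0: data parity 1, sent cp 1 → ok
  c1: data parity 0, sent cp 0 → ok
  c2: data parity 1, sent cp 1 → ok
  c3: data parity 1, sent cp 0 → mismatch
  c4: data parity 1, sent cp 1 → ok
Exactly one row (r4) and one column (c3) fail → the flipped bit is at their intersection.

row 4, column 3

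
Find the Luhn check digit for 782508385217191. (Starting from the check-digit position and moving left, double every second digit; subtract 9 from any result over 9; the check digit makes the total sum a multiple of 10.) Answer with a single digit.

Partial digits right→left: 1 9 1 7 1 2 5 8 3 8 0 5 2 8 7
Double every second digit counting from the check-digit position (so the 1st, 3rd, 5th, ... of the partial from the right).
  doubled (with −9 where >9): 2 2 2 1 6 0 4 5 → sum 22
  kept as-is: 9 7 2 8 8 5 8 → sum 47
Total = 22 + 47 = 69.
Check digit = (10 − (69 mod 10)) mod 10 = 1.

1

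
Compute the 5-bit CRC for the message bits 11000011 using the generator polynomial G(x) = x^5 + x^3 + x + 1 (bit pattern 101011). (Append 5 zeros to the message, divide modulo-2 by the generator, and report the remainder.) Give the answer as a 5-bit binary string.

01010

Append 5 zeros: 1100001100000. Divide by 101011 (XOR where the leading bit is 1):
  pos 0: 110000 XOR 101011 = 011011
  pos 1: 110111 XOR 101011 = 011100
  pos 2: 111001 XOR 101011 = 010010
  pos 3: 100100 XOR 101011 = 001111
  pos 5: 111100 XOR 101011 = 010111
  pos 6: 101110 XOR 101011 = 000101
Remainder (last 5 bits) = 01010. This is the CRC / FCS.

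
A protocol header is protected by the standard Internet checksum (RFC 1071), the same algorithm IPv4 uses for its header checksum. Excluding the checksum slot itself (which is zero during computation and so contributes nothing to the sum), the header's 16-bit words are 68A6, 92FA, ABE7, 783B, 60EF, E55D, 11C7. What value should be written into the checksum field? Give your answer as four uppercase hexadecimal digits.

One's-complement addition (fold any carry out of bit 15 back into bit 0):
  0x68A6 + 0x92FA = 0x0FBA0
  0xFBA0 + 0xABE7 = 0x1A787 → wrap carry → 0xA788
  0xA788 + 0x783B = 0x11FC3 → wrap carry → 0x1FC4
  0x1FC4 + 0x60EF = 0x080B3
  0x80B3 + 0xE55D = 0x16610 → wrap carry → 0x6611
  0x6611 + 0x11C7 = 0x077D8
One's-complement sum = 0x77D8.
Checksum = ~0x77D8 & 0xFFFF = 0x8827.

8827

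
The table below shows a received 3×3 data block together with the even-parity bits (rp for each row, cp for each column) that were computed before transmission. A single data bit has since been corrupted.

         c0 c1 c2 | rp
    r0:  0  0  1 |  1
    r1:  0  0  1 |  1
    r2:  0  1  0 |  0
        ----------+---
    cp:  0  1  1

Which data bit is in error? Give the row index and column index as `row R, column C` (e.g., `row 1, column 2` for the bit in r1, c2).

row 2, column 2

Recompute each row's even parity and compare to rp:
  r0: data parity 1, sent rp 1 → ok
  r1: data parity 1, sent rp 1 → ok
  r2: data parity 1, sent rp 0 → mismatch
Recompute each column's even parity and compare to cp:
  c0: data parity 0, sent cp 0 → ok
  c1: data parity 1, sent cp 1 → ok
  c2: data parity 0, sent cp 1 → mismatch
Exactly one row (r2) and one column (c2) fail → the flipped bit is at their intersection.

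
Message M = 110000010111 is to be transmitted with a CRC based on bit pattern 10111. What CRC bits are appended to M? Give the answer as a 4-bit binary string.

0011

Append 4 zeros: 1100000101110000. Divide by 10111 (XOR where the leading bit is 1):
  pos 0: 11000 XOR 10111 = 01111
  pos 1: 11110 XOR 10111 = 01001
  pos 2: 10010 XOR 10111 = 00101
  pos 4: 10110 XOR 10111 = 00001
  pos 8: 11110 XOR 10111 = 01001
  pos 9: 10010 XOR 10111 = 00101
  pos 11: 10100 XOR 10111 = 00011
Remainder (last 4 bits) = 0011. This is the CRC / FCS.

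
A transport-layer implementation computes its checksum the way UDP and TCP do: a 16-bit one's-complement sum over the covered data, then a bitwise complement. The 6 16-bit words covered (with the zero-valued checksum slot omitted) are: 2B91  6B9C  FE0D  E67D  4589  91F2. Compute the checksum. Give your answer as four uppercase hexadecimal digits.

One's-complement addition (fold any carry out of bit 15 back into bit 0):
  0x2B91 + 0x6B9C = 0x0972D
  0x972D + 0xFE0D = 0x1953A → wrap carry → 0x953B
  0x953B + 0xE67D = 0x17BB8 → wrap carry → 0x7BB9
  0x7BB9 + 0x4589 = 0x0C142
  0xC142 + 0x91F2 = 0x15334 → wrap carry → 0x5335
One's-complement sum = 0x5335.
Checksum = ~0x5335 & 0xFFFF = 0xACCA.

ACCA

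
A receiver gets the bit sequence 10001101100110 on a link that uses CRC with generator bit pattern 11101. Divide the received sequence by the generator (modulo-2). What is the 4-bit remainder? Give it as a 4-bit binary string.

0111

Modulo-2 division of 10001101100110 by 11101:
  pos 0: 10001 XOR 11101 = 01100
  pos 1: 11001 XOR 11101 = 00100
  pos 3: 10001 XOR 11101 = 01100
  pos 4: 11001 XOR 11101 = 00100
  pos 6: 10000 XOR 11101 = 01101
  pos 7: 11011 XOR 11101 = 00110
  pos 9: 11010 XOR 11101 = 00111
Remainder = 0111 (nonzero — an error is detected).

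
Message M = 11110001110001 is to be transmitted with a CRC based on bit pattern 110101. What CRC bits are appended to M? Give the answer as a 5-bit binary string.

01010

Append 5 zeros: 1111000111000100000. Divide by 110101 (XOR where the leading bit is 1):
  pos 0: 111100 XOR 110101 = 001001
  pos 2: 100101 XOR 110101 = 010000
  pos 3: 100001 XOR 110101 = 010100
  pos 4: 101001 XOR 110101 = 011100
  pos 5: 111000 XOR 110101 = 001101
  pos 7: 110100 XOR 110101 = 000001
  pos 12: 110000 XOR 110101 = 000101
Remainder (last 5 bits) = 01010. This is the CRC / FCS.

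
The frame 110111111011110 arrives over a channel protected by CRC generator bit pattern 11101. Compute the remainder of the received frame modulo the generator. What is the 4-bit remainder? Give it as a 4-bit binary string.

Modulo-2 division of 110111111011110 by 11101:
  pos 0: 11011 XOR 11101 = 00110
  pos 2: 11011 XOR 11101 = 00110
  pos 4: 11011 XOR 11101 = 00110
  pos 6: 11001 XOR 11101 = 00100
  pos 8: 10011 XOR 11101 = 01110
  pos 9: 11101 XOR 11101 = 00000
Remainder = 0000 (zero — the frame passes the CRC check).

0000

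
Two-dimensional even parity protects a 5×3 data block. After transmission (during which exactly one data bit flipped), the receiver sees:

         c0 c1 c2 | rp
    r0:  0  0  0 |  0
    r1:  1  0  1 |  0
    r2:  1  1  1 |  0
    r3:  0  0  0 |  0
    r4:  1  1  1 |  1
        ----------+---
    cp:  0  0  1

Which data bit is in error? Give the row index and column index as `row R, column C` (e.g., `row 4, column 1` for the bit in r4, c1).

row 2, column 0

Recompute each row's even parity and compare to rp:
  r0: data parity 0, sent rp 0 → ok
  r1: data parity 0, sent rp 0 → ok
  r2: data parity 1, sent rp 0 → mismatch
  r3: data parity 0, sent rp 0 → ok
  r4: data parity 1, sent rp 1 → ok
Recompute each column's even parity and compare to cp:
  c0: data parity 1, sent cp 0 → mismatch
  c1: data parity 0, sent cp 0 → ok
  c2: data parity 1, sent cp 1 → ok
Exactly one row (r2) and one column (c0) fail → the flipped bit is at their intersection.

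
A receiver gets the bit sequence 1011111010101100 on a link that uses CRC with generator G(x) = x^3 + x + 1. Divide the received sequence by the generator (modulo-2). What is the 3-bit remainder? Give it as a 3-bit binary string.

Modulo-2 division of 1011111010101100 by 1011:
  pos 0: 1011 XOR 1011 = 0000
  pos 4: 1110 XOR 1011 = 0101
  pos 5: 1011 XOR 1011 = 0000
  pos 10: 1011 XOR 1011 = 0000
Remainder = 000 (zero — the frame passes the CRC check).

000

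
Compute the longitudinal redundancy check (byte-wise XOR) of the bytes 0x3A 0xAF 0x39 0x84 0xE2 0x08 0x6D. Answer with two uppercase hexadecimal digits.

AF

XOR the bytes together:
  start with 0x3A
  0x3A ⊕ 0xAF = 0x95
  0x95 ⊕ 0x39 = 0xAC
  0xAC ⊕ 0x84 = 0x28
  0x28 ⊕ 0xE2 = 0xCA
  0xCA ⊕ 0x08 = 0xC2
  0xC2 ⊕ 0x6D = 0xAF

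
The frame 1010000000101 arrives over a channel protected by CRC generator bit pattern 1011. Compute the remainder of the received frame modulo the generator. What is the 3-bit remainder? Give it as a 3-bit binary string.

Modulo-2 division of 1010000000101 by 1011:
  pos 0: 1010 XOR 1011 = 0001
  pos 3: 1000 XOR 1011 = 0011
  pos 5: 1100 XOR 1011 = 0111
  pos 6: 1110 XOR 1011 = 0101
  pos 7: 1011 XOR 1011 = 0000
Remainder = 001 (nonzero — an error is detected).

001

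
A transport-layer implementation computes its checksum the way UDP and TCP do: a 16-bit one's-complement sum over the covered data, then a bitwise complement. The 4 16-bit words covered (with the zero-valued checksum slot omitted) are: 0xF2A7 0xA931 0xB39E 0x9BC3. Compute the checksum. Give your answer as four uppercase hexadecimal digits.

One's-complement addition (fold any carry out of bit 15 back into bit 0):
  0xF2A7 + 0xA931 = 0x19BD8 → wrap carry → 0x9BD9
  0x9BD9 + 0xB39E = 0x14F77 → wrap carry → 0x4F78
  0x4F78 + 0x9BC3 = 0x0EB3B
One's-complement sum = 0xEB3B.
Checksum = ~0xEB3B & 0xFFFF = 0x14C4.

14C4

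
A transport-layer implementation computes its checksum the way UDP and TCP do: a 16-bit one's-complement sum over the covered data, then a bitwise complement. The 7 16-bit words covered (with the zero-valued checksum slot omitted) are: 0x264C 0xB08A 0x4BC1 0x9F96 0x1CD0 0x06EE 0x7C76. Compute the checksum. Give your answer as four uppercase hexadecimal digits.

9D9C

One's-complement addition (fold any carry out of bit 15 back into bit 0):
  0x264C + 0xB08A = 0x0D6D6
  0xD6D6 + 0x4BC1 = 0x12297 → wrap carry → 0x2298
  0x2298 + 0x9F96 = 0x0C22E
  0xC22E + 0x1CD0 = 0x0DEFE
  0xDEFE + 0x06EE = 0x0E5EC
  0xE5EC + 0x7C76 = 0x16262 → wrap carry → 0x6263
One's-complement sum = 0x6263.
Checksum = ~0x6263 & 0xFFFF = 0x9D9C.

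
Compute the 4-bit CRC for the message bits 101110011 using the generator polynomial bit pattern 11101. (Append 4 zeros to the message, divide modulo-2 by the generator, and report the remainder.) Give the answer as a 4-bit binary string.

0011

Append 4 zeros: 1011100110000. Divide by 11101 (XOR where the leading bit is 1):
  pos 0: 10111 XOR 11101 = 01010
  pos 1: 10100 XOR 11101 = 01001
  pos 2: 10010 XOR 11101 = 01111
  pos 3: 11111 XOR 11101 = 00010
  pos 6: 10100 XOR 11101 = 01001
  pos 7: 10010 XOR 11101 = 01111
  pos 8: 11110 XOR 11101 = 00011
Remainder (last 4 bits) = 0011. This is the CRC / FCS.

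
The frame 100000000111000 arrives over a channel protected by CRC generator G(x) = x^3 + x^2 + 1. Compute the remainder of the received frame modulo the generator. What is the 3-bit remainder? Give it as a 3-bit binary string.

Modulo-2 division of 100000000111000 by 1101:
  pos 0: 1000 XOR 1101 = 0101
  pos 1: 1010 XOR 1101 = 0111
  pos 2: 1110 XOR 1101 = 0011
  pos 4: 1100 XOR 1101 = 0001
  pos 7: 1011 XOR 1101 = 0110
  pos 8: 1101 XOR 1101 = 0000
Remainder = 000 (zero — the frame passes the CRC check).

000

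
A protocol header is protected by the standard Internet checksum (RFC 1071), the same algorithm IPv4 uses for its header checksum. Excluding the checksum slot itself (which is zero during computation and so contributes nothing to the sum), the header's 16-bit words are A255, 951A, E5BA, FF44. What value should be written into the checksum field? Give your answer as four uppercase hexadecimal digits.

E38F

One's-complement addition (fold any carry out of bit 15 back into bit 0):
  0xA255 + 0x951A = 0x1376F → wrap carry → 0x3770
  0x3770 + 0xE5BA = 0x11D2A → wrap carry → 0x1D2B
  0x1D2B + 0xFF44 = 0x11C6F → wrap carry → 0x1C70
One's-complement sum = 0x1C70.
Checksum = ~0x1C70 & 0xFFFF = 0xE38F.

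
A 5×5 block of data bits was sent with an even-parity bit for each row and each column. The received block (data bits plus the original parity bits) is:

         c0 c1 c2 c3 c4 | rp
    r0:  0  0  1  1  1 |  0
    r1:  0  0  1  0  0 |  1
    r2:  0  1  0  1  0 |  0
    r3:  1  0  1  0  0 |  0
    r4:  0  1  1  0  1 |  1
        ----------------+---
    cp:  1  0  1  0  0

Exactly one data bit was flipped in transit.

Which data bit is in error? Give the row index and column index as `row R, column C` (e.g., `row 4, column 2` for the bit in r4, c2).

Recompute each row's even parity and compare to rp:
  r0: data parity 1, sent rp 0 → mismatch
  r1: data parity 1, sent rp 1 → ok
  r2: data parity 0, sent rp 0 → ok
  r3: data parity 0, sent rp 0 → ok
  r4: data parity 1, sent rp 1 → ok
Recompute each column's even parity and compare to cp:
  c0: data parity 1, sent cp 1 → ok
  c1: data parity 0, sent cp 0 → ok
  c2: data parity 0, sent cp 1 → mismatch
  c3: data parity 0, sent cp 0 → ok
  c4: data parity 0, sent cp 0 → ok
Exactly one row (r0) and one column (c2) fail → the flipped bit is at their intersection.

row 0, column 2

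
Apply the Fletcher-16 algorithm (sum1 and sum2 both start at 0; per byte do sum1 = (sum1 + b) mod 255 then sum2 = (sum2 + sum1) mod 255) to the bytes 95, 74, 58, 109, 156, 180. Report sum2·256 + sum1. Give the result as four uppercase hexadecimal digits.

Running sums (mod 255):
  after byte 0 (95): sum1=95, sum2=95
  after byte 1 (74): sum1=169, sum2=9
  after byte 2 (58): sum1=227, sum2=236
  after byte 3 (109): sum1=81, sum2=62
  after byte 4 (156): sum1=237, sum2=44
  after byte 5 (180): sum1=162, sum2=206
Checksum = sum2·256 + sum1 = 206·256 + 162 = 52898 = 0xCEA2.

CEA2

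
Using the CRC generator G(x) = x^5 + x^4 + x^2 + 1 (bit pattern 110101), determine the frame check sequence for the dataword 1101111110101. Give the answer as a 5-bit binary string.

00011

Append 5 zeros: 110111111010100000. Divide by 110101 (XOR where the leading bit is 1):
  pos 0: 110111 XOR 110101 = 000010
  pos 4: 101110 XOR 110101 = 011011
  pos 5: 110111 XOR 110101 = 000010
  pos 9: 100100 XOR 110101 = 010001
  pos 10: 100010 XOR 110101 = 010111
  pos 11: 101110 XOR 110101 = 011011
  pos 12: 110110 XOR 110101 = 000011
Remainder (last 5 bits) = 00011. This is the CRC / FCS.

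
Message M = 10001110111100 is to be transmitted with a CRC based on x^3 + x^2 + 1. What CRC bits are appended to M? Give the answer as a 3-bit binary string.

Append 3 zeros: 10001110111100000. Divide by 1101 (XOR where the leading bit is 1):
  pos 0: 1000 XOR 1101 = 0101
  pos 1: 1011 XOR 1101 = 0110
  pos 2: 1101 XOR 1101 = 0000
  pos 6: 1011 XOR 1101 = 0110
  pos 7: 1101 XOR 1101 = 0000
  pos 11: 1000 XOR 1101 = 0101
  pos 12: 1010 XOR 1101 = 0111
  pos 13: 1110 XOR 1101 = 0011
Remainder (last 3 bits) = 011. This is the CRC / FCS.

011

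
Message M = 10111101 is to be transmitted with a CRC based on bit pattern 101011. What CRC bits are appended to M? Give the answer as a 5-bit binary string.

10111

Append 5 zeros: 1011110100000. Divide by 101011 (XOR where the leading bit is 1):
  pos 0: 101111 XOR 101011 = 000100
  pos 3: 100010 XOR 101011 = 001001
  pos 5: 100100 XOR 101011 = 001111
  pos 7: 111100 XOR 101011 = 010111
Remainder (last 5 bits) = 10111. This is the CRC / FCS.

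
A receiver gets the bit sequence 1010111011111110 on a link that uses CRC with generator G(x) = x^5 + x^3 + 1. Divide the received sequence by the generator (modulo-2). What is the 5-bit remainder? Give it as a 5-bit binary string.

11010

Modulo-2 division of 1010111011111110 by 101001:
  pos 0: 101011 XOR 101001 = 000010
  pos 4: 101011 XOR 101001 = 000010
  pos 8: 101111 XOR 101001 = 000110
Remainder = 11010 (nonzero — an error is detected).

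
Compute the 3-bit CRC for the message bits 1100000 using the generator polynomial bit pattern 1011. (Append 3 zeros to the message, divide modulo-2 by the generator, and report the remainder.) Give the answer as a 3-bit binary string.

110

Append 3 zeros: 1100000000. Divide by 1011 (XOR where the leading bit is 1):
  pos 0: 1100 XOR 1011 = 0111
  pos 1: 1110 XOR 1011 = 0101
  pos 2: 1010 XOR 1011 = 0001
  pos 5: 1000 XOR 1011 = 0011
Remainder (last 3 bits) = 110. This is the CRC / FCS.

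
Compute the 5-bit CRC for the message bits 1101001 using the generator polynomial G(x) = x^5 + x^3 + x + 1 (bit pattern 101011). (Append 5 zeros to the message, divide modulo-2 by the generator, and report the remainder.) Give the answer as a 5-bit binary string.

Append 5 zeros: 110100100000. Divide by 101011 (XOR where the leading bit is 1):
  pos 0: 110100 XOR 101011 = 011111
  pos 1: 111111 XOR 101011 = 010100
  pos 2: 101000 XOR 101011 = 000011
  pos 6: 110000 XOR 101011 = 011011
Remainder (last 5 bits) = 11011. This is the CRC / FCS.

11011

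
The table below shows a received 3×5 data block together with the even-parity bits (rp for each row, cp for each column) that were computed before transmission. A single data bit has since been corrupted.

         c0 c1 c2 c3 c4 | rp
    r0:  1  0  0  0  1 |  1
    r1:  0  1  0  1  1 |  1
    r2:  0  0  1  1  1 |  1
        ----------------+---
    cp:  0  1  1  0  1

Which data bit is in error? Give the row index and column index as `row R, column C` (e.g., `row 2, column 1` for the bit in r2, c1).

row 0, column 0

Recompute each row's even parity and compare to rp:
  r0: data parity 0, sent rp 1 → mismatch
  r1: data parity 1, sent rp 1 → ok
  r2: data parity 1, sent rp 1 → ok
Recompute each column's even parity and compare to cp:
  c0: data parity 1, sent cp 0 → mismatch
  c1: data parity 1, sent cp 1 → ok
  c2: data parity 1, sent cp 1 → ok
  c3: data parity 0, sent cp 0 → ok
  c4: data parity 1, sent cp 1 → ok
Exactly one row (r0) and one column (c0) fail → the flipped bit is at their intersection.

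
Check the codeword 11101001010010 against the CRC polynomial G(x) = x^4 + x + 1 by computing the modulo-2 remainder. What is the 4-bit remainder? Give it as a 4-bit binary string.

1011

Modulo-2 division of 11101001010010 by 10011:
  pos 0: 11101 XOR 10011 = 01110
  pos 1: 11100 XOR 10011 = 01111
  pos 2: 11110 XOR 10011 = 01101
  pos 3: 11011 XOR 10011 = 01000
  pos 4: 10000 XOR 10011 = 00011
  pos 7: 11100 XOR 10011 = 01111
  pos 8: 11111 XOR 10011 = 01100
  pos 9: 11000 XOR 10011 = 01011
Remainder = 1011 (nonzero — an error is detected).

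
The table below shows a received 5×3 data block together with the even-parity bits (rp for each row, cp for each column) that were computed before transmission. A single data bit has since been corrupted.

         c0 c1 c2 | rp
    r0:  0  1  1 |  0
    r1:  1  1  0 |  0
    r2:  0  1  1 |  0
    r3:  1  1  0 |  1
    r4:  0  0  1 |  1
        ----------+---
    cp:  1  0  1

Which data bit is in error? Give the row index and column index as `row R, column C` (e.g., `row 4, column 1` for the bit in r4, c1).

row 3, column 0

Recompute each row's even parity and compare to rp:
  r0: data parity 0, sent rp 0 → ok
  r1: data parity 0, sent rp 0 → ok
  r2: data parity 0, sent rp 0 → ok
  r3: data parity 0, sent rp 1 → mismatch
  r4: data parity 1, sent rp 1 → ok
Recompute each column's even parity and compare to cp:
  c0: data parity 0, sent cp 1 → mismatch
  c1: data parity 0, sent cp 0 → ok
  c2: data parity 1, sent cp 1 → ok
Exactly one row (r3) and one column (c0) fail → the flipped bit is at their intersection.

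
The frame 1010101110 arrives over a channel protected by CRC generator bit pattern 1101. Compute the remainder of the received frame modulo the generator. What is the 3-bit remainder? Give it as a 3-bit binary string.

101

Modulo-2 division of 1010101110 by 1101:
  pos 0: 1010 XOR 1101 = 0111
  pos 1: 1111 XOR 1101 = 0010
  pos 3: 1001 XOR 1101 = 0100
  pos 4: 1001 XOR 1101 = 0100
  pos 5: 1001 XOR 1101 = 0100
  pos 6: 1000 XOR 1101 = 0101
Remainder = 101 (nonzero — an error is detected).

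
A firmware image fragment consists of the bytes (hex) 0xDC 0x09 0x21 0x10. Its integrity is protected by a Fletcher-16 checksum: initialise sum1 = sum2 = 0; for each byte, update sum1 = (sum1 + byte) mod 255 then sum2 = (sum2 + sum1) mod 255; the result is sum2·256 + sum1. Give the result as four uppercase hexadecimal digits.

E017

Running sums (mod 255):
  after byte 0 (0xDC): sum1=220, sum2=220
  after byte 1 (0x09): sum1=229, sum2=194
  after byte 2 (0x21): sum1=7, sum2=201
  after byte 3 (0x10): sum1=23, sum2=224
Checksum = sum2·256 + sum1 = 224·256 + 23 = 57367 = 0xE017.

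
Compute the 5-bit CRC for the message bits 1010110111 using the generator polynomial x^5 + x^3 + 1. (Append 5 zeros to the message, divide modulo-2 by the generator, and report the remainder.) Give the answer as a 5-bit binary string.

00101

Append 5 zeros: 101011011100000. Divide by 101001 (XOR where the leading bit is 1):
  pos 0: 101011 XOR 101001 = 000010
  pos 4: 100111 XOR 101001 = 001110
  pos 6: 111000 XOR 101001 = 010001
  pos 7: 100010 XOR 101001 = 001011
  pos 9: 101100 XOR 101001 = 000101
Remainder (last 5 bits) = 00101. This is the CRC / FCS.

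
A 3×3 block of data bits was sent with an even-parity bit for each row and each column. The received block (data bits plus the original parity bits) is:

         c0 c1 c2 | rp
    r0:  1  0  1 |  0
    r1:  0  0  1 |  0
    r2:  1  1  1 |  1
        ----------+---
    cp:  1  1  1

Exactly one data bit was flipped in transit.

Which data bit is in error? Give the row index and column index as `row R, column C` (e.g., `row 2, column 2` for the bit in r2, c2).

Recompute each row's even parity and compare to rp:
  r0: data parity 0, sent rp 0 → ok
  r1: data parity 1, sent rp 0 → mismatch
  r2: data parity 1, sent rp 1 → ok
Recompute each column's even parity and compare to cp:
  c0: data parity 0, sent cp 1 → mismatch
  c1: data parity 1, sent cp 1 → ok
  c2: data parity 1, sent cp 1 → ok
Exactly one row (r1) and one column (c0) fail → the flipped bit is at their intersection.

row 1, column 0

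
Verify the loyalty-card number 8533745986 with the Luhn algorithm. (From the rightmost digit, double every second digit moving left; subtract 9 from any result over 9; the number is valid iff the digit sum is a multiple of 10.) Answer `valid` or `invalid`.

invalid

From the right, keep odd positions and double even positions (subtract 9 from any doubled value over 9):
  doubled (positions 2,4,...): 7 1 5 6 7 → sum 26
  kept (positions 1,3,...): 6 9 4 3 5 → sum 27
Total = 53.
53 mod 10 = 3, so the number is invalid.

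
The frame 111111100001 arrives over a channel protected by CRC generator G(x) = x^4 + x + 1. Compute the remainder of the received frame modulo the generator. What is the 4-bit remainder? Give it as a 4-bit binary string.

0110

Modulo-2 division of 111111100001 by 10011:
  pos 0: 11111 XOR 10011 = 01100
  pos 1: 11001 XOR 10011 = 01010
  pos 2: 10101 XOR 10011 = 00110
  pos 4: 11000 XOR 10011 = 01011
  pos 5: 10110 XOR 10011 = 00101
  pos 7: 10101 XOR 10011 = 00110
Remainder = 0110 (nonzero — an error is detected).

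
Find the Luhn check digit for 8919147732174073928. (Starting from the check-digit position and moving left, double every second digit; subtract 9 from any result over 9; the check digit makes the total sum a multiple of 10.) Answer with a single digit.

Partial digits right→left: 8 2 9 3 7 0 4 7 1 2 3 7 7 4 1 9 1 9 8
Double every second digit counting from the check-digit position (so the 1st, 3rd, 5th, ... of the partial from the right).
  doubled (with −9 where >9): 7 9 5 8 2 6 5 2 2 7 → sum 53
  kept as-is: 2 3 0 7 2 7 4 9 9 → sum 43
Total = 53 + 43 = 96.
Check digit = (10 − (96 mod 10)) mod 10 = 4.

4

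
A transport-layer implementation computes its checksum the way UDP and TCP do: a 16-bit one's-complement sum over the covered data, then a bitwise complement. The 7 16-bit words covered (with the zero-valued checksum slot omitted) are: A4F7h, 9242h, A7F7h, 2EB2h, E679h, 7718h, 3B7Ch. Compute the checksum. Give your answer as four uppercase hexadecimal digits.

One's-complement addition (fold any carry out of bit 15 back into bit 0):
  0xA4F7 + 0x9242 = 0x13739 → wrap carry → 0x373A
  0x373A + 0xA7F7 = 0x0DF31
  0xDF31 + 0x2EB2 = 0x10DE3 → wrap carry → 0x0DE4
  0x0DE4 + 0xE679 = 0x0F45D
  0xF45D + 0x7718 = 0x16B75 → wrap carry → 0x6B76
  0x6B76 + 0x3B7C = 0x0A6F2
One's-complement sum = 0xA6F2.
Checksum = ~0xA6F2 & 0xFFFF = 0x590D.

590D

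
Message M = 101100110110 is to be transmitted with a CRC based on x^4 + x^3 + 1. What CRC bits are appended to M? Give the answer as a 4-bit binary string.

Append 4 zeros: 1011001101100000. Divide by 11001 (XOR where the leading bit is 1):
  pos 0: 10110 XOR 11001 = 01111
  pos 1: 11110 XOR 11001 = 00111
  pos 3: 11111 XOR 11001 = 00110
  pos 5: 11001 XOR 11001 = 00000
  pos 10: 10000 XOR 11001 = 01001
  pos 11: 10010 XOR 11001 = 01011
Remainder (last 4 bits) = 1011. This is the CRC / FCS.

1011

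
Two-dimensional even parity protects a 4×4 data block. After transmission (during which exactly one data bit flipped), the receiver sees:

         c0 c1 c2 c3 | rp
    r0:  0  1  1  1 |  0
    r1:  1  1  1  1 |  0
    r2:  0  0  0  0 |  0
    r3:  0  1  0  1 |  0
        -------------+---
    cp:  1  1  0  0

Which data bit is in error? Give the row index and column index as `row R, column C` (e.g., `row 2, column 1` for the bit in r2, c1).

Recompute each row's even parity and compare to rp:
  r0: data parity 1, sent rp 0 → mismatch
  r1: data parity 0, sent rp 0 → ok
  r2: data parity 0, sent rp 0 → ok
  r3: data parity 0, sent rp 0 → ok
Recompute each column's even parity and compare to cp:
  c0: data parity 1, sent cp 1 → ok
  c1: data parity 1, sent cp 1 → ok
  c2: data parity 0, sent cp 0 → ok
  c3: data parity 1, sent cp 0 → mismatch
Exactly one row (r0) and one column (c3) fail → the flipped bit is at their intersection.

row 0, column 3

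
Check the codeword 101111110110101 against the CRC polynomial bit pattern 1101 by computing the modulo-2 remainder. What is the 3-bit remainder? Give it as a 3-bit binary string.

Modulo-2 division of 101111110110101 by 1101:
  pos 0: 1011 XOR 1101 = 0110
  pos 1: 1101 XOR 1101 = 0000
  pos 5: 1110 XOR 1101 = 0011
  pos 7: 1111 XOR 1101 = 0010
  pos 9: 1001 XOR 1101 = 0100
  pos 10: 1000 XOR 1101 = 0101
  pos 11: 1011 XOR 1101 = 0110
Remainder = 110 (nonzero — an error is detected).

110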